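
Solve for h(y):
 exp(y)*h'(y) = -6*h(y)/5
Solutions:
 h(y) = C1*exp(6*exp(-y)/5)


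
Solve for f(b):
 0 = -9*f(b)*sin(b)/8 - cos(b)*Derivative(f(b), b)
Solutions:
 f(b) = C1*cos(b)^(9/8)


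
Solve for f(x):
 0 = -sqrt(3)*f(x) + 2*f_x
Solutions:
 f(x) = C1*exp(sqrt(3)*x/2)


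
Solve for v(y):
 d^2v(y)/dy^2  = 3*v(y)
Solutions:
 v(y) = C1*exp(-sqrt(3)*y) + C2*exp(sqrt(3)*y)


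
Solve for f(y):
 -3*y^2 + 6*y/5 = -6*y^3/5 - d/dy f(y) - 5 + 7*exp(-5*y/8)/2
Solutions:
 f(y) = C1 - 3*y^4/10 + y^3 - 3*y^2/5 - 5*y - 28*exp(-5*y/8)/5


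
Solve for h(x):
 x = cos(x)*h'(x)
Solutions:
 h(x) = C1 + Integral(x/cos(x), x)


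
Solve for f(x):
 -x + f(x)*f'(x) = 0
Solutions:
 f(x) = -sqrt(C1 + x^2)
 f(x) = sqrt(C1 + x^2)


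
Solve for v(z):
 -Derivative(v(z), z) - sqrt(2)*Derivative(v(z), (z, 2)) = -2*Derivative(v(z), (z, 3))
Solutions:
 v(z) = C1 + C2*exp(z*(-sqrt(10) + sqrt(2))/4) + C3*exp(z*(sqrt(2) + sqrt(10))/4)


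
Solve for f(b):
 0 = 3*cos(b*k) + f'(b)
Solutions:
 f(b) = C1 - 3*sin(b*k)/k


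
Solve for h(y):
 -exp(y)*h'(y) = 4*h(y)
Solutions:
 h(y) = C1*exp(4*exp(-y))


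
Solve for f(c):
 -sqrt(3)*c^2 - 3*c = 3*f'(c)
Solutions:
 f(c) = C1 - sqrt(3)*c^3/9 - c^2/2


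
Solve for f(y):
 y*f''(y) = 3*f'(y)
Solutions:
 f(y) = C1 + C2*y^4


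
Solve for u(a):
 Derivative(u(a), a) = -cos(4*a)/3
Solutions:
 u(a) = C1 - sin(4*a)/12


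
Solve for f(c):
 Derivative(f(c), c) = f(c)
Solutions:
 f(c) = C1*exp(c)


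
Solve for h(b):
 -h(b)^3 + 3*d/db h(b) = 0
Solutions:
 h(b) = -sqrt(6)*sqrt(-1/(C1 + b))/2
 h(b) = sqrt(6)*sqrt(-1/(C1 + b))/2


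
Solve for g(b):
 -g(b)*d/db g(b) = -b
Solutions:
 g(b) = -sqrt(C1 + b^2)
 g(b) = sqrt(C1 + b^2)


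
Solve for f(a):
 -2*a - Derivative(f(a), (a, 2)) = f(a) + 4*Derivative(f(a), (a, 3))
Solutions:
 f(a) = C1*exp(a*(-2 + (12*sqrt(327) + 217)^(-1/3) + (12*sqrt(327) + 217)^(1/3))/24)*sin(sqrt(3)*a*(-(12*sqrt(327) + 217)^(1/3) + (12*sqrt(327) + 217)^(-1/3))/24) + C2*exp(a*(-2 + (12*sqrt(327) + 217)^(-1/3) + (12*sqrt(327) + 217)^(1/3))/24)*cos(sqrt(3)*a*(-(12*sqrt(327) + 217)^(1/3) + (12*sqrt(327) + 217)^(-1/3))/24) + C3*exp(-a*((12*sqrt(327) + 217)^(-1/3) + 1 + (12*sqrt(327) + 217)^(1/3))/12) - 2*a


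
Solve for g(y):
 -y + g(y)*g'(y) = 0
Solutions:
 g(y) = -sqrt(C1 + y^2)
 g(y) = sqrt(C1 + y^2)


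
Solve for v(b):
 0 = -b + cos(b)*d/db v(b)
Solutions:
 v(b) = C1 + Integral(b/cos(b), b)


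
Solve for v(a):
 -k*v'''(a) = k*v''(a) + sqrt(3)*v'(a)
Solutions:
 v(a) = C1 + C2*exp(a*(-1 + sqrt(k*(k - 4*sqrt(3)))/k)/2) + C3*exp(-a*(1 + sqrt(k*(k - 4*sqrt(3)))/k)/2)


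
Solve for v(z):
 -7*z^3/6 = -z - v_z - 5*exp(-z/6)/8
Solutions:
 v(z) = C1 + 7*z^4/24 - z^2/2 + 15*exp(-z/6)/4


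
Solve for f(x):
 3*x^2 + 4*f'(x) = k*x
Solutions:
 f(x) = C1 + k*x^2/8 - x^3/4


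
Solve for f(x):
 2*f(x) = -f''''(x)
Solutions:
 f(x) = (C1*sin(2^(3/4)*x/2) + C2*cos(2^(3/4)*x/2))*exp(-2^(3/4)*x/2) + (C3*sin(2^(3/4)*x/2) + C4*cos(2^(3/4)*x/2))*exp(2^(3/4)*x/2)


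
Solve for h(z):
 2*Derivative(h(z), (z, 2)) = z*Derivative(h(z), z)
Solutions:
 h(z) = C1 + C2*erfi(z/2)


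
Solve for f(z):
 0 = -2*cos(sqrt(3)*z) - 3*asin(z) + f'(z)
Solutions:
 f(z) = C1 + 3*z*asin(z) + 3*sqrt(1 - z^2) + 2*sqrt(3)*sin(sqrt(3)*z)/3


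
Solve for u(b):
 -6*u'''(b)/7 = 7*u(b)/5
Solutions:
 u(b) = C3*exp(-210^(2/3)*b/30) + (C1*sin(3^(1/6)*70^(2/3)*b/20) + C2*cos(3^(1/6)*70^(2/3)*b/20))*exp(210^(2/3)*b/60)


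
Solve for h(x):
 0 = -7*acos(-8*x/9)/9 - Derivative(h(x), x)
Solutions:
 h(x) = C1 - 7*x*acos(-8*x/9)/9 - 7*sqrt(81 - 64*x^2)/72


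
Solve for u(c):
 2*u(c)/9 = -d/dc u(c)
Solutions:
 u(c) = C1*exp(-2*c/9)


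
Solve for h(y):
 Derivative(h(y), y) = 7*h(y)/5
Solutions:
 h(y) = C1*exp(7*y/5)


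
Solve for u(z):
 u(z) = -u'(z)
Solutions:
 u(z) = C1*exp(-z)


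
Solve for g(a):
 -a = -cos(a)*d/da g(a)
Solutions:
 g(a) = C1 + Integral(a/cos(a), a)


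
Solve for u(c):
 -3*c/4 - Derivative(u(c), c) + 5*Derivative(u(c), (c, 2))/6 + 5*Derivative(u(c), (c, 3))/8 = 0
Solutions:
 u(c) = C1 + C2*exp(2*c*(-5 + sqrt(115))/15) + C3*exp(-2*c*(5 + sqrt(115))/15) - 3*c^2/8 - 5*c/8


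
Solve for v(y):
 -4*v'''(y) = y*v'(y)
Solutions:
 v(y) = C1 + Integral(C2*airyai(-2^(1/3)*y/2) + C3*airybi(-2^(1/3)*y/2), y)


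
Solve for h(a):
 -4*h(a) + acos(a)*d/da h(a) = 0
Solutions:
 h(a) = C1*exp(4*Integral(1/acos(a), a))


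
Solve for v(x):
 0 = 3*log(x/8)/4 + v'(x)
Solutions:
 v(x) = C1 - 3*x*log(x)/4 + 3*x/4 + 9*x*log(2)/4


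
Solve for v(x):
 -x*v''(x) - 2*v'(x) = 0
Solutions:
 v(x) = C1 + C2/x


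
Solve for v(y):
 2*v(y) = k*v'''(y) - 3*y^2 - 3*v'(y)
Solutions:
 v(y) = C1*exp(-y*((sqrt((1 - 1/k)/k^2) - 1/k)^(1/3) + 1/(k*(sqrt((1 - 1/k)/k^2) - 1/k)^(1/3)))) + C2*exp(y*((sqrt((1 - 1/k)/k^2) - 1/k)^(1/3)/2 - sqrt(3)*I*(sqrt((1 - 1/k)/k^2) - 1/k)^(1/3)/2 - 2/(k*(-1 + sqrt(3)*I)*(sqrt((1 - 1/k)/k^2) - 1/k)^(1/3)))) + C3*exp(y*((sqrt((1 - 1/k)/k^2) - 1/k)^(1/3)/2 + sqrt(3)*I*(sqrt((1 - 1/k)/k^2) - 1/k)^(1/3)/2 + 2/(k*(1 + sqrt(3)*I)*(sqrt((1 - 1/k)/k^2) - 1/k)^(1/3)))) - 3*y^2/2 + 9*y/2 - 27/4


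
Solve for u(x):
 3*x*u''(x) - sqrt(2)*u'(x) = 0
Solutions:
 u(x) = C1 + C2*x^(sqrt(2)/3 + 1)


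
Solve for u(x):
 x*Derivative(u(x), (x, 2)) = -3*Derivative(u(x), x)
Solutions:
 u(x) = C1 + C2/x^2


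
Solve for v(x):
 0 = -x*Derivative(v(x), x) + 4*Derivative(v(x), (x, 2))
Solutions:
 v(x) = C1 + C2*erfi(sqrt(2)*x/4)


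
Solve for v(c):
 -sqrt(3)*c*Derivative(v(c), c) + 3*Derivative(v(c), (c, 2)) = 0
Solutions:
 v(c) = C1 + C2*erfi(sqrt(2)*3^(3/4)*c/6)


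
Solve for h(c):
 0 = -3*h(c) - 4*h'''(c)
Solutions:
 h(c) = C3*exp(-6^(1/3)*c/2) + (C1*sin(2^(1/3)*3^(5/6)*c/4) + C2*cos(2^(1/3)*3^(5/6)*c/4))*exp(6^(1/3)*c/4)


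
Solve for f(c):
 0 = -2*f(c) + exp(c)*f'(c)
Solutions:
 f(c) = C1*exp(-2*exp(-c))


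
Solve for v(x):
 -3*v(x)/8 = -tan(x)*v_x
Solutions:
 v(x) = C1*sin(x)^(3/8)


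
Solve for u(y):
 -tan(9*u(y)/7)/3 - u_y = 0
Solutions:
 u(y) = -7*asin(C1*exp(-3*y/7))/9 + 7*pi/9
 u(y) = 7*asin(C1*exp(-3*y/7))/9


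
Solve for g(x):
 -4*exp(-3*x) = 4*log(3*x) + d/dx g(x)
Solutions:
 g(x) = C1 - 4*x*log(x) + 4*x*(1 - log(3)) + 4*exp(-3*x)/3


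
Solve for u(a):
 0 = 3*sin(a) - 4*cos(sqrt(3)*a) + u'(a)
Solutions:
 u(a) = C1 + 4*sqrt(3)*sin(sqrt(3)*a)/3 + 3*cos(a)


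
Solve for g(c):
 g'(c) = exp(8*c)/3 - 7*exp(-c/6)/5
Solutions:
 g(c) = C1 + exp(8*c)/24 + 42*exp(-c/6)/5


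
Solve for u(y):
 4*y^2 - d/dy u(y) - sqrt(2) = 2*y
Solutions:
 u(y) = C1 + 4*y^3/3 - y^2 - sqrt(2)*y


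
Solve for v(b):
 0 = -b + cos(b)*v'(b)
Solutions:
 v(b) = C1 + Integral(b/cos(b), b)


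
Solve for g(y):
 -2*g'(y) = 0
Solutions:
 g(y) = C1


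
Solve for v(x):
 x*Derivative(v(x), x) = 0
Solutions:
 v(x) = C1


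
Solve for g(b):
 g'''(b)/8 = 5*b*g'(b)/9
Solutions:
 g(b) = C1 + Integral(C2*airyai(2*15^(1/3)*b/3) + C3*airybi(2*15^(1/3)*b/3), b)


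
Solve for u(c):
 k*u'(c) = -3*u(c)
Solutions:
 u(c) = C1*exp(-3*c/k)


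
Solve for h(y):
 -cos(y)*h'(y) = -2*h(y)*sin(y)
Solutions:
 h(y) = C1/cos(y)^2


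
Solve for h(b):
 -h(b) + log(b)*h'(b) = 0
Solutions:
 h(b) = C1*exp(li(b))


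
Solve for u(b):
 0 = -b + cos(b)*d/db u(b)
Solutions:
 u(b) = C1 + Integral(b/cos(b), b)


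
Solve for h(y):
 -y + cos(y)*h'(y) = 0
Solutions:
 h(y) = C1 + Integral(y/cos(y), y)


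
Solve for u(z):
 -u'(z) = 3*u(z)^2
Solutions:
 u(z) = 1/(C1 + 3*z)


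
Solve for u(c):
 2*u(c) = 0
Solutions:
 u(c) = 0


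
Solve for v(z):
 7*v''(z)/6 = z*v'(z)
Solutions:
 v(z) = C1 + C2*erfi(sqrt(21)*z/7)


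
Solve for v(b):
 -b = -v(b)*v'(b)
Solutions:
 v(b) = -sqrt(C1 + b^2)
 v(b) = sqrt(C1 + b^2)


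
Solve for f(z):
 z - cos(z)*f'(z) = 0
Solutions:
 f(z) = C1 + Integral(z/cos(z), z)


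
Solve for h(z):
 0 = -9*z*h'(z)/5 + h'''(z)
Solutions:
 h(z) = C1 + Integral(C2*airyai(15^(2/3)*z/5) + C3*airybi(15^(2/3)*z/5), z)


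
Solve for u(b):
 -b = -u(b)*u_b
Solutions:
 u(b) = -sqrt(C1 + b^2)
 u(b) = sqrt(C1 + b^2)


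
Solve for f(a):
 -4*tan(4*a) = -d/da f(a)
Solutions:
 f(a) = C1 - log(cos(4*a))


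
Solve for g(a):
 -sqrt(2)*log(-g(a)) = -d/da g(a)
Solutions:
 -li(-g(a)) = C1 + sqrt(2)*a


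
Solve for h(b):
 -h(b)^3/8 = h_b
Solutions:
 h(b) = -2*sqrt(-1/(C1 - b))
 h(b) = 2*sqrt(-1/(C1 - b))


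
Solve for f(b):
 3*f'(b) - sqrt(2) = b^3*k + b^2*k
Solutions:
 f(b) = C1 + b^4*k/12 + b^3*k/9 + sqrt(2)*b/3


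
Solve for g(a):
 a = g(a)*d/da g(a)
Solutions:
 g(a) = -sqrt(C1 + a^2)
 g(a) = sqrt(C1 + a^2)


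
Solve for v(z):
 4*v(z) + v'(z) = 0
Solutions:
 v(z) = C1*exp(-4*z)


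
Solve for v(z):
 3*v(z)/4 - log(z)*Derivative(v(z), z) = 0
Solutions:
 v(z) = C1*exp(3*li(z)/4)


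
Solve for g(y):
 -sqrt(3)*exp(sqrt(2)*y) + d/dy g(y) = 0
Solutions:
 g(y) = C1 + sqrt(6)*exp(sqrt(2)*y)/2


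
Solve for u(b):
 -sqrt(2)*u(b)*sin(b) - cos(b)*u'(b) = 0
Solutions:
 u(b) = C1*cos(b)^(sqrt(2))


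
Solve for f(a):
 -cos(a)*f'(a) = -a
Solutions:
 f(a) = C1 + Integral(a/cos(a), a)


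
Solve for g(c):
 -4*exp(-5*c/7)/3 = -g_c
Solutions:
 g(c) = C1 - 28*exp(-5*c/7)/15


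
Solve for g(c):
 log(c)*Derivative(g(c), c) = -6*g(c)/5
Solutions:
 g(c) = C1*exp(-6*li(c)/5)


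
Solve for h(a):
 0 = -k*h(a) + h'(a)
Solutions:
 h(a) = C1*exp(a*k)


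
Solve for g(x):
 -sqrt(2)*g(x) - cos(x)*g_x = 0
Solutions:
 g(x) = C1*(sin(x) - 1)^(sqrt(2)/2)/(sin(x) + 1)^(sqrt(2)/2)


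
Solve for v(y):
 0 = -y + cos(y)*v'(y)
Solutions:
 v(y) = C1 + Integral(y/cos(y), y)


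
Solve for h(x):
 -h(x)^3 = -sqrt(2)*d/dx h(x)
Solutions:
 h(x) = -sqrt(-1/(C1 + sqrt(2)*x))
 h(x) = sqrt(-1/(C1 + sqrt(2)*x))


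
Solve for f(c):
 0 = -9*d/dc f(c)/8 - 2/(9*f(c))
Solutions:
 f(c) = -sqrt(C1 - 32*c)/9
 f(c) = sqrt(C1 - 32*c)/9


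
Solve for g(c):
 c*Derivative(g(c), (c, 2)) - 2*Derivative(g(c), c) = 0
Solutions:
 g(c) = C1 + C2*c^3


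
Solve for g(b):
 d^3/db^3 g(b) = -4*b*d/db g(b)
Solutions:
 g(b) = C1 + Integral(C2*airyai(-2^(2/3)*b) + C3*airybi(-2^(2/3)*b), b)


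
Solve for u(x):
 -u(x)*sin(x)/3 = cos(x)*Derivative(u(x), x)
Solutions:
 u(x) = C1*cos(x)^(1/3)


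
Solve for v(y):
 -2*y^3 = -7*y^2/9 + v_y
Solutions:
 v(y) = C1 - y^4/2 + 7*y^3/27


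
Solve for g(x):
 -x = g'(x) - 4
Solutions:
 g(x) = C1 - x^2/2 + 4*x


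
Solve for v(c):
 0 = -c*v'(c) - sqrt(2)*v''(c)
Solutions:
 v(c) = C1 + C2*erf(2^(1/4)*c/2)


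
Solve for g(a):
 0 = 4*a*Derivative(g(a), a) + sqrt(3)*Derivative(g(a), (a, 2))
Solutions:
 g(a) = C1 + C2*erf(sqrt(2)*3^(3/4)*a/3)


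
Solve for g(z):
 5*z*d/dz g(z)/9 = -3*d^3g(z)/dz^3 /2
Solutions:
 g(z) = C1 + Integral(C2*airyai(-10^(1/3)*z/3) + C3*airybi(-10^(1/3)*z/3), z)


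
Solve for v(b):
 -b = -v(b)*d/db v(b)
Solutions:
 v(b) = -sqrt(C1 + b^2)
 v(b) = sqrt(C1 + b^2)


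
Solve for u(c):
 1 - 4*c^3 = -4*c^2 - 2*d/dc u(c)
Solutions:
 u(c) = C1 + c^4/2 - 2*c^3/3 - c/2


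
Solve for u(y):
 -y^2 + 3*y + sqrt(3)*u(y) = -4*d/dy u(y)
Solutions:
 u(y) = C1*exp(-sqrt(3)*y/4) + sqrt(3)*y^2/3 - 8*y/3 - sqrt(3)*y + 4 + 32*sqrt(3)/9


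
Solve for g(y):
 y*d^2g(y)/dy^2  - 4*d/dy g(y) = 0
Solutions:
 g(y) = C1 + C2*y^5


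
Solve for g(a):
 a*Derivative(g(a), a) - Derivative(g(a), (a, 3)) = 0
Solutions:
 g(a) = C1 + Integral(C2*airyai(a) + C3*airybi(a), a)


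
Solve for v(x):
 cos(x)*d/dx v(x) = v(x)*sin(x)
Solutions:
 v(x) = C1/cos(x)


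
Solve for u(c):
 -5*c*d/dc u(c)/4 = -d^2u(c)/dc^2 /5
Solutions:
 u(c) = C1 + C2*erfi(5*sqrt(2)*c/4)


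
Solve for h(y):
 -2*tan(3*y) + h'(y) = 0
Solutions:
 h(y) = C1 - 2*log(cos(3*y))/3


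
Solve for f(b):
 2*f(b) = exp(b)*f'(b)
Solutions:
 f(b) = C1*exp(-2*exp(-b))


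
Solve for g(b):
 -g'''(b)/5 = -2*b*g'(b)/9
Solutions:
 g(b) = C1 + Integral(C2*airyai(30^(1/3)*b/3) + C3*airybi(30^(1/3)*b/3), b)


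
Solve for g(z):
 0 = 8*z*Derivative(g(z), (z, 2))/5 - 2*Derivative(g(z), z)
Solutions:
 g(z) = C1 + C2*z^(9/4)


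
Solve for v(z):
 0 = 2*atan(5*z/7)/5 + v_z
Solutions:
 v(z) = C1 - 2*z*atan(5*z/7)/5 + 7*log(25*z^2 + 49)/25


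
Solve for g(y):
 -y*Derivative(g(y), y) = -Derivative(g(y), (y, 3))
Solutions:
 g(y) = C1 + Integral(C2*airyai(y) + C3*airybi(y), y)


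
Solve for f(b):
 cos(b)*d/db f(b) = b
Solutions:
 f(b) = C1 + Integral(b/cos(b), b)


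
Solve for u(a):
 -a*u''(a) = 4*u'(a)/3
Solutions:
 u(a) = C1 + C2/a^(1/3)


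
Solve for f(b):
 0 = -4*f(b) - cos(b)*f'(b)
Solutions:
 f(b) = C1*(sin(b)^2 - 2*sin(b) + 1)/(sin(b)^2 + 2*sin(b) + 1)


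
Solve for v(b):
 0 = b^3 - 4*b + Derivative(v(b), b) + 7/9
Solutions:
 v(b) = C1 - b^4/4 + 2*b^2 - 7*b/9


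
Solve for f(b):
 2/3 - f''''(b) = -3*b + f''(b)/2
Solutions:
 f(b) = C1 + C2*b + C3*sin(sqrt(2)*b/2) + C4*cos(sqrt(2)*b/2) + b^3 + 2*b^2/3


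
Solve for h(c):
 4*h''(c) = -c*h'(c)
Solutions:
 h(c) = C1 + C2*erf(sqrt(2)*c/4)


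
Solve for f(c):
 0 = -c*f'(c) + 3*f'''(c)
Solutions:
 f(c) = C1 + Integral(C2*airyai(3^(2/3)*c/3) + C3*airybi(3^(2/3)*c/3), c)


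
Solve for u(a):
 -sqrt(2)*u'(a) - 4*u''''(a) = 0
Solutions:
 u(a) = C1 + C4*exp(-sqrt(2)*a/2) + (C2*sin(sqrt(6)*a/4) + C3*cos(sqrt(6)*a/4))*exp(sqrt(2)*a/4)


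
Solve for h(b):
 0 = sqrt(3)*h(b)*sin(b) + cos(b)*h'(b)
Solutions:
 h(b) = C1*cos(b)^(sqrt(3))


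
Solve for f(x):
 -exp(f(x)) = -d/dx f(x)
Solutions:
 f(x) = log(-1/(C1 + x))


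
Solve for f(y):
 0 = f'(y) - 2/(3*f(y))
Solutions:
 f(y) = -sqrt(C1 + 12*y)/3
 f(y) = sqrt(C1 + 12*y)/3


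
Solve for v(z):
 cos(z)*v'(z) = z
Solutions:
 v(z) = C1 + Integral(z/cos(z), z)


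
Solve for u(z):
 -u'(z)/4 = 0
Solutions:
 u(z) = C1


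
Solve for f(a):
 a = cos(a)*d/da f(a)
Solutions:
 f(a) = C1 + Integral(a/cos(a), a)


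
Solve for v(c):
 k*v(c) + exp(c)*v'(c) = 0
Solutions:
 v(c) = C1*exp(k*exp(-c))


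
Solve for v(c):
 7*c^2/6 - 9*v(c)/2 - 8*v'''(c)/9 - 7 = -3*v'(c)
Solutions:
 v(c) = C1*exp(3*2^(1/3)*c*(2^(1/3)/(sqrt(7) + 3)^(1/3) + (sqrt(7) + 3)^(1/3))/8)*sin(3*2^(1/3)*sqrt(3)*c*(-(sqrt(7) + 3)^(1/3) + 2^(1/3)/(sqrt(7) + 3)^(1/3))/8) + C2*exp(3*2^(1/3)*c*(2^(1/3)/(sqrt(7) + 3)^(1/3) + (sqrt(7) + 3)^(1/3))/8)*cos(3*2^(1/3)*sqrt(3)*c*(-(sqrt(7) + 3)^(1/3) + 2^(1/3)/(sqrt(7) + 3)^(1/3))/8) + C3*exp(-3*2^(1/3)*c*(2^(1/3)/(sqrt(7) + 3)^(1/3) + (sqrt(7) + 3)^(1/3))/4) + 7*c^2/27 + 28*c/81 - 322/243


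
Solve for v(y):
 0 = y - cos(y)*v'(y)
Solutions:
 v(y) = C1 + Integral(y/cos(y), y)


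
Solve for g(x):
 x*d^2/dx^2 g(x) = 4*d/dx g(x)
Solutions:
 g(x) = C1 + C2*x^5


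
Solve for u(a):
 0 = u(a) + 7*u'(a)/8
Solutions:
 u(a) = C1*exp(-8*a/7)


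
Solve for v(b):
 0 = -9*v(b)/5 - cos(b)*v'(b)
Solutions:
 v(b) = C1*(sin(b) - 1)^(9/10)/(sin(b) + 1)^(9/10)


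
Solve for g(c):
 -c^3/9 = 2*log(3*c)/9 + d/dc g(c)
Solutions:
 g(c) = C1 - c^4/36 - 2*c*log(c)/9 - 2*c*log(3)/9 + 2*c/9


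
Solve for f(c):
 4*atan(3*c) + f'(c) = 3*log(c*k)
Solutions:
 f(c) = C1 + 3*c*log(c*k) - 4*c*atan(3*c) - 3*c + 2*log(9*c^2 + 1)/3


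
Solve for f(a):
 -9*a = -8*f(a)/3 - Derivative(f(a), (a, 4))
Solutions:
 f(a) = 27*a/8 + (C1*sin(2^(1/4)*3^(3/4)*a/3) + C2*cos(2^(1/4)*3^(3/4)*a/3))*exp(-2^(1/4)*3^(3/4)*a/3) + (C3*sin(2^(1/4)*3^(3/4)*a/3) + C4*cos(2^(1/4)*3^(3/4)*a/3))*exp(2^(1/4)*3^(3/4)*a/3)


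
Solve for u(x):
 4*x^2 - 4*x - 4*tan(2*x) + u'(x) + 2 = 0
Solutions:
 u(x) = C1 - 4*x^3/3 + 2*x^2 - 2*x - 2*log(cos(2*x))


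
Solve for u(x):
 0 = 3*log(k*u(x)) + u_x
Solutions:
 li(k*u(x))/k = C1 - 3*x


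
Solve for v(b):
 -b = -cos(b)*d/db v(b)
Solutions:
 v(b) = C1 + Integral(b/cos(b), b)


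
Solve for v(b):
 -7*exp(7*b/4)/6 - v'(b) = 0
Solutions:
 v(b) = C1 - 2*exp(7*b/4)/3


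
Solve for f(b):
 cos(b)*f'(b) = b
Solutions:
 f(b) = C1 + Integral(b/cos(b), b)


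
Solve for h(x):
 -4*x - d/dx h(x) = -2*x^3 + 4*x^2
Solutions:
 h(x) = C1 + x^4/2 - 4*x^3/3 - 2*x^2


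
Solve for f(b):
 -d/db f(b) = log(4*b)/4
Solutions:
 f(b) = C1 - b*log(b)/4 - b*log(2)/2 + b/4


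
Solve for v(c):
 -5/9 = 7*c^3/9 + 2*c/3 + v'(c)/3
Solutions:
 v(c) = C1 - 7*c^4/12 - c^2 - 5*c/3


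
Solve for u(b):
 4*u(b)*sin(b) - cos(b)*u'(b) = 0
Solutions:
 u(b) = C1/cos(b)^4


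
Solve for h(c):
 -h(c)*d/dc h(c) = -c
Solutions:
 h(c) = -sqrt(C1 + c^2)
 h(c) = sqrt(C1 + c^2)


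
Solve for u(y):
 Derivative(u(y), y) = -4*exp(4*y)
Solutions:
 u(y) = C1 - exp(4*y)


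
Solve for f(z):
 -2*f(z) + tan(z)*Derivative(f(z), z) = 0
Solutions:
 f(z) = C1*sin(z)^2


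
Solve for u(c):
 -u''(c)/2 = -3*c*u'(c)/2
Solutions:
 u(c) = C1 + C2*erfi(sqrt(6)*c/2)


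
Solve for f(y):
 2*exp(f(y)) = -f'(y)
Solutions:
 f(y) = log(1/(C1 + 2*y))


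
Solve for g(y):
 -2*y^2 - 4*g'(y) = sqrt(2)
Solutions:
 g(y) = C1 - y^3/6 - sqrt(2)*y/4


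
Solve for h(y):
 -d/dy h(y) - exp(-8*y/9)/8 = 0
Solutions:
 h(y) = C1 + 9*exp(-8*y/9)/64


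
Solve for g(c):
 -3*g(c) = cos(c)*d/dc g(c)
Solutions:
 g(c) = C1*(sin(c) - 1)^(3/2)/(sin(c) + 1)^(3/2)


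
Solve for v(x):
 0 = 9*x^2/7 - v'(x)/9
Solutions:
 v(x) = C1 + 27*x^3/7


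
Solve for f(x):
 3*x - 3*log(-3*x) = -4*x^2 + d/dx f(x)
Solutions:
 f(x) = C1 + 4*x^3/3 + 3*x^2/2 - 3*x*log(-x) + 3*x*(1 - log(3))


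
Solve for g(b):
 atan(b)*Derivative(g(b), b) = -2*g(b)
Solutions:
 g(b) = C1*exp(-2*Integral(1/atan(b), b))


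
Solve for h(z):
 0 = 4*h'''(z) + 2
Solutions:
 h(z) = C1 + C2*z + C3*z^2 - z^3/12


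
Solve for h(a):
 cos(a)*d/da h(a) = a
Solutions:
 h(a) = C1 + Integral(a/cos(a), a)


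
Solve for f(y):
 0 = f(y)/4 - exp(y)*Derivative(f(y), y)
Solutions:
 f(y) = C1*exp(-exp(-y)/4)


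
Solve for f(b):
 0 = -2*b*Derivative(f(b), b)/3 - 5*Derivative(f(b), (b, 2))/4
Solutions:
 f(b) = C1 + C2*erf(2*sqrt(15)*b/15)


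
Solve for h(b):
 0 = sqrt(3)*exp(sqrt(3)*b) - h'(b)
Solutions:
 h(b) = C1 + exp(sqrt(3)*b)


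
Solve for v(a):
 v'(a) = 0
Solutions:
 v(a) = C1


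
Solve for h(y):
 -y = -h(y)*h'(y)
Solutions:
 h(y) = -sqrt(C1 + y^2)
 h(y) = sqrt(C1 + y^2)


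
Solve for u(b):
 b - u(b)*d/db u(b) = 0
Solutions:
 u(b) = -sqrt(C1 + b^2)
 u(b) = sqrt(C1 + b^2)


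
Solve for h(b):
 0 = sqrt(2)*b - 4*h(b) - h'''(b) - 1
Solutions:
 h(b) = C3*exp(-2^(2/3)*b) + sqrt(2)*b/4 + (C1*sin(2^(2/3)*sqrt(3)*b/2) + C2*cos(2^(2/3)*sqrt(3)*b/2))*exp(2^(2/3)*b/2) - 1/4


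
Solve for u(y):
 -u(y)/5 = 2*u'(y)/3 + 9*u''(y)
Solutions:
 u(y) = (C1*sin(2*sqrt(95)*y/135) + C2*cos(2*sqrt(95)*y/135))*exp(-y/27)


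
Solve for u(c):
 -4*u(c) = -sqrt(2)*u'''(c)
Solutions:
 u(c) = C3*exp(sqrt(2)*c) + (C1*sin(sqrt(6)*c/2) + C2*cos(sqrt(6)*c/2))*exp(-sqrt(2)*c/2)


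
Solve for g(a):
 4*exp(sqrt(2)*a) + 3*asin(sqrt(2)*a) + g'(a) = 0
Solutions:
 g(a) = C1 - 3*a*asin(sqrt(2)*a) - 3*sqrt(2)*sqrt(1 - 2*a^2)/2 - 2*sqrt(2)*exp(sqrt(2)*a)


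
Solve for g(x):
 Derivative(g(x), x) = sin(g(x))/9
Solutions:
 -x/9 + log(cos(g(x)) - 1)/2 - log(cos(g(x)) + 1)/2 = C1


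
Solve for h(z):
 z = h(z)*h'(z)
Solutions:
 h(z) = -sqrt(C1 + z^2)
 h(z) = sqrt(C1 + z^2)


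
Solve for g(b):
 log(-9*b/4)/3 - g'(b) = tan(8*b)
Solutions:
 g(b) = C1 + b*log(-b)/3 - 2*b*log(2)/3 - b/3 + 2*b*log(3)/3 + log(cos(8*b))/8


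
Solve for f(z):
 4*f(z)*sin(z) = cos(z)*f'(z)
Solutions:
 f(z) = C1/cos(z)^4


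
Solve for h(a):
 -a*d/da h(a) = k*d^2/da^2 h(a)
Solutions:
 h(a) = C1 + C2*sqrt(k)*erf(sqrt(2)*a*sqrt(1/k)/2)


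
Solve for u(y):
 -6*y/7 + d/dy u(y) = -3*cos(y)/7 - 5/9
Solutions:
 u(y) = C1 + 3*y^2/7 - 5*y/9 - 3*sin(y)/7


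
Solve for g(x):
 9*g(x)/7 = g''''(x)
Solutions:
 g(x) = C1*exp(-sqrt(3)*7^(3/4)*x/7) + C2*exp(sqrt(3)*7^(3/4)*x/7) + C3*sin(sqrt(3)*7^(3/4)*x/7) + C4*cos(sqrt(3)*7^(3/4)*x/7)


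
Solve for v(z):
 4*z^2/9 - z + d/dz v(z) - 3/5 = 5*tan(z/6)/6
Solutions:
 v(z) = C1 - 4*z^3/27 + z^2/2 + 3*z/5 - 5*log(cos(z/6))


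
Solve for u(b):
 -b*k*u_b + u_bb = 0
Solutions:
 u(b) = Piecewise((-sqrt(2)*sqrt(pi)*C1*erf(sqrt(2)*b*sqrt(-k)/2)/(2*sqrt(-k)) - C2, (k > 0) | (k < 0)), (-C1*b - C2, True))


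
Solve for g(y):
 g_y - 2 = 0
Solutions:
 g(y) = C1 + 2*y


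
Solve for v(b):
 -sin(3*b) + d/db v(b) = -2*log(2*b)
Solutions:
 v(b) = C1 - 2*b*log(b) - 2*b*log(2) + 2*b - cos(3*b)/3


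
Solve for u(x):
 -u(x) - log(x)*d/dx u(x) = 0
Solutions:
 u(x) = C1*exp(-li(x))


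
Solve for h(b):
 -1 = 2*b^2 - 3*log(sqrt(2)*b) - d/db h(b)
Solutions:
 h(b) = C1 + 2*b^3/3 - 3*b*log(b) - 3*b*log(2)/2 + 4*b


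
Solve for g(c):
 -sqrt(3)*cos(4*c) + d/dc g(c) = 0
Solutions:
 g(c) = C1 + sqrt(3)*sin(4*c)/4


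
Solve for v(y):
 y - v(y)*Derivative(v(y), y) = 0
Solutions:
 v(y) = -sqrt(C1 + y^2)
 v(y) = sqrt(C1 + y^2)


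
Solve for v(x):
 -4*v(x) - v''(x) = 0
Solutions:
 v(x) = C1*sin(2*x) + C2*cos(2*x)


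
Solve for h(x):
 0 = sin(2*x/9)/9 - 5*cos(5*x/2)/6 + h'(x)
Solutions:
 h(x) = C1 + sin(5*x/2)/3 + cos(2*x/9)/2


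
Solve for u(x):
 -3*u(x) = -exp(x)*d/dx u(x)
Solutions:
 u(x) = C1*exp(-3*exp(-x))


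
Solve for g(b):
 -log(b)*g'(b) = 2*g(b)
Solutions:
 g(b) = C1*exp(-2*li(b))


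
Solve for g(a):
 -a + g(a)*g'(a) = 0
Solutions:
 g(a) = -sqrt(C1 + a^2)
 g(a) = sqrt(C1 + a^2)


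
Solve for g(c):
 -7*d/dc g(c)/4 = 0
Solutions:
 g(c) = C1


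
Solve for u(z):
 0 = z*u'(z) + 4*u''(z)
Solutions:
 u(z) = C1 + C2*erf(sqrt(2)*z/4)


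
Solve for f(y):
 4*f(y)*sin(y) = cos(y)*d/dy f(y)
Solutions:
 f(y) = C1/cos(y)^4


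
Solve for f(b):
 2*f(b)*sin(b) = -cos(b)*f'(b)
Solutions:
 f(b) = C1*cos(b)^2


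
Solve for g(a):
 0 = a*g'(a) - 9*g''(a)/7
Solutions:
 g(a) = C1 + C2*erfi(sqrt(14)*a/6)


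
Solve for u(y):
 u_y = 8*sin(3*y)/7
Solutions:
 u(y) = C1 - 8*cos(3*y)/21


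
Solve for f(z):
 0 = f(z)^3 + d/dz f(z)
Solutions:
 f(z) = -sqrt(2)*sqrt(-1/(C1 - z))/2
 f(z) = sqrt(2)*sqrt(-1/(C1 - z))/2


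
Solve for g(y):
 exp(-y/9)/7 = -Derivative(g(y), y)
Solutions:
 g(y) = C1 + 9*exp(-y/9)/7


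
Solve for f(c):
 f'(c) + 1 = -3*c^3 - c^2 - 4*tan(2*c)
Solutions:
 f(c) = C1 - 3*c^4/4 - c^3/3 - c + 2*log(cos(2*c))


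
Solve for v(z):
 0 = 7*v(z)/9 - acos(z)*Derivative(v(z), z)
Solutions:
 v(z) = C1*exp(7*Integral(1/acos(z), z)/9)


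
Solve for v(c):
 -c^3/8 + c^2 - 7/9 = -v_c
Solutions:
 v(c) = C1 + c^4/32 - c^3/3 + 7*c/9


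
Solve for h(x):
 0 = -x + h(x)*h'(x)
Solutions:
 h(x) = -sqrt(C1 + x^2)
 h(x) = sqrt(C1 + x^2)


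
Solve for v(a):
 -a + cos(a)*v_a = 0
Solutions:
 v(a) = C1 + Integral(a/cos(a), a)


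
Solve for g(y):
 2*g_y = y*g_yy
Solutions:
 g(y) = C1 + C2*y^3


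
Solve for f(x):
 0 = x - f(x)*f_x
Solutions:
 f(x) = -sqrt(C1 + x^2)
 f(x) = sqrt(C1 + x^2)


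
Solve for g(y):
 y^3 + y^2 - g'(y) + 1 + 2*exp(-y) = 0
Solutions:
 g(y) = C1 + y^4/4 + y^3/3 + y - 2*exp(-y)


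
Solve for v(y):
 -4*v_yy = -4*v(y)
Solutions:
 v(y) = C1*exp(-y) + C2*exp(y)


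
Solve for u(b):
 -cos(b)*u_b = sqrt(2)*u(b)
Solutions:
 u(b) = C1*(sin(b) - 1)^(sqrt(2)/2)/(sin(b) + 1)^(sqrt(2)/2)


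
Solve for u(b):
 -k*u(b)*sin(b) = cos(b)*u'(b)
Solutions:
 u(b) = C1*exp(k*log(cos(b)))


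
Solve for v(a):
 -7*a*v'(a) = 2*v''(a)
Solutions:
 v(a) = C1 + C2*erf(sqrt(7)*a/2)


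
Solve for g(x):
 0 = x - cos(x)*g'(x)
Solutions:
 g(x) = C1 + Integral(x/cos(x), x)


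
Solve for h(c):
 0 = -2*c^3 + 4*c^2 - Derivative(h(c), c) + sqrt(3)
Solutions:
 h(c) = C1 - c^4/2 + 4*c^3/3 + sqrt(3)*c


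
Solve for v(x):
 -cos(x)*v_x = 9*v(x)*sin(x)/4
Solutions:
 v(x) = C1*cos(x)^(9/4)


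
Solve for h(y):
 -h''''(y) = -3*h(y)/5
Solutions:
 h(y) = C1*exp(-3^(1/4)*5^(3/4)*y/5) + C2*exp(3^(1/4)*5^(3/4)*y/5) + C3*sin(3^(1/4)*5^(3/4)*y/5) + C4*cos(3^(1/4)*5^(3/4)*y/5)


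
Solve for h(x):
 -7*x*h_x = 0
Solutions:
 h(x) = C1


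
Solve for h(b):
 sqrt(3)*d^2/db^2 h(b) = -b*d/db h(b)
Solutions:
 h(b) = C1 + C2*erf(sqrt(2)*3^(3/4)*b/6)


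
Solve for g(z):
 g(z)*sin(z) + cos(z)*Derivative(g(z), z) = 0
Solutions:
 g(z) = C1*cos(z)


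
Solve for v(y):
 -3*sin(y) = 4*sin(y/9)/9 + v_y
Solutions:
 v(y) = C1 + 4*cos(y/9) + 3*cos(y)


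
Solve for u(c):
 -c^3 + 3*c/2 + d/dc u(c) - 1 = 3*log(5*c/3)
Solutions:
 u(c) = C1 + c^4/4 - 3*c^2/4 + 3*c*log(c) - 3*c*log(3) - 2*c + 3*c*log(5)


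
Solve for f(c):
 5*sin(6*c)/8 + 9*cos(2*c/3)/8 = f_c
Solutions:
 f(c) = C1 + 27*sin(2*c/3)/16 - 5*cos(6*c)/48


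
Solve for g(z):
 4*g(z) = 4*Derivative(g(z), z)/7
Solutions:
 g(z) = C1*exp(7*z)


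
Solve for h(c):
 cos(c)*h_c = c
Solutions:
 h(c) = C1 + Integral(c/cos(c), c)


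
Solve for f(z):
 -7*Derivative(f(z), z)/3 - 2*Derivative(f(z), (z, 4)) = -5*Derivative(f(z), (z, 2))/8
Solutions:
 f(z) = C1 + C2*exp(3^(1/3)*z*(5*3^(1/3)/(sqrt(112521) + 336)^(1/3) + (sqrt(112521) + 336)^(1/3))/24)*sin(3^(1/6)*z*(-3^(2/3)*(sqrt(112521) + 336)^(1/3) + 15/(sqrt(112521) + 336)^(1/3))/24) + C3*exp(3^(1/3)*z*(5*3^(1/3)/(sqrt(112521) + 336)^(1/3) + (sqrt(112521) + 336)^(1/3))/24)*cos(3^(1/6)*z*(-3^(2/3)*(sqrt(112521) + 336)^(1/3) + 15/(sqrt(112521) + 336)^(1/3))/24) + C4*exp(-3^(1/3)*z*(5*3^(1/3)/(sqrt(112521) + 336)^(1/3) + (sqrt(112521) + 336)^(1/3))/12)


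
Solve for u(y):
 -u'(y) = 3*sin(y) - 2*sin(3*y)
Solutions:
 u(y) = C1 + 3*cos(y) - 2*cos(3*y)/3


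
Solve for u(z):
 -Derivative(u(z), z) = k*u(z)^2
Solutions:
 u(z) = 1/(C1 + k*z)


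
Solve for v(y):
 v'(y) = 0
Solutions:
 v(y) = C1


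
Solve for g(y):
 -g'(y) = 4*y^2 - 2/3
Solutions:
 g(y) = C1 - 4*y^3/3 + 2*y/3


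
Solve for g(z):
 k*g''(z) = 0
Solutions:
 g(z) = C1 + C2*z


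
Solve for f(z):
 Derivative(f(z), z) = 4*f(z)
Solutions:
 f(z) = C1*exp(4*z)


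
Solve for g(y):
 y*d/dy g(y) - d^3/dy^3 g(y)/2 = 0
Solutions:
 g(y) = C1 + Integral(C2*airyai(2^(1/3)*y) + C3*airybi(2^(1/3)*y), y)


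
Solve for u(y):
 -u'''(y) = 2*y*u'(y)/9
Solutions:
 u(y) = C1 + Integral(C2*airyai(-6^(1/3)*y/3) + C3*airybi(-6^(1/3)*y/3), y)


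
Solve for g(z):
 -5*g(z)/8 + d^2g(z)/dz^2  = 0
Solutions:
 g(z) = C1*exp(-sqrt(10)*z/4) + C2*exp(sqrt(10)*z/4)


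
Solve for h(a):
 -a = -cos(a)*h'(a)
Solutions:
 h(a) = C1 + Integral(a/cos(a), a)


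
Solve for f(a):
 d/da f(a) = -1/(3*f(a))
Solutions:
 f(a) = -sqrt(C1 - 6*a)/3
 f(a) = sqrt(C1 - 6*a)/3


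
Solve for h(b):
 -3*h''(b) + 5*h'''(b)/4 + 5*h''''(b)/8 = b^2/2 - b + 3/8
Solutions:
 h(b) = C1 + C2*b + C3*exp(-b*(1 + sqrt(145)/5)) + C4*exp(b*(-1 + sqrt(145)/5)) - b^4/72 + 7*b^3/216 - 49*b^2/864


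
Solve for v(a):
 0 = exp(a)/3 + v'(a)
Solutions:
 v(a) = C1 - exp(a)/3


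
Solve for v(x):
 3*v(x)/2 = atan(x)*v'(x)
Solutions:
 v(x) = C1*exp(3*Integral(1/atan(x), x)/2)


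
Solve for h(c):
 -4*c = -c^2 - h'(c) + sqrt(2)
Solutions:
 h(c) = C1 - c^3/3 + 2*c^2 + sqrt(2)*c


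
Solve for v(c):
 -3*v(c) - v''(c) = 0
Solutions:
 v(c) = C1*sin(sqrt(3)*c) + C2*cos(sqrt(3)*c)


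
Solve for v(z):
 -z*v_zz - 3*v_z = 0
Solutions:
 v(z) = C1 + C2/z^2


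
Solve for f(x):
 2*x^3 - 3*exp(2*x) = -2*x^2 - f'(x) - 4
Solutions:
 f(x) = C1 - x^4/2 - 2*x^3/3 - 4*x + 3*exp(2*x)/2


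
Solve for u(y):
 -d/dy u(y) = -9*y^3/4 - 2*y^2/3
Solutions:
 u(y) = C1 + 9*y^4/16 + 2*y^3/9


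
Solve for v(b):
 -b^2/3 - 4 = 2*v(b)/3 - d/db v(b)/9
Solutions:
 v(b) = C1*exp(6*b) - b^2/2 - b/6 - 217/36


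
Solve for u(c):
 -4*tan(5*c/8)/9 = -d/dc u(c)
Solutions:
 u(c) = C1 - 32*log(cos(5*c/8))/45


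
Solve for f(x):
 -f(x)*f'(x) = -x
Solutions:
 f(x) = -sqrt(C1 + x^2)
 f(x) = sqrt(C1 + x^2)


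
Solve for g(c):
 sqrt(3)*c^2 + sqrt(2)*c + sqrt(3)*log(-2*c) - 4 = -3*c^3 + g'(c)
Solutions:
 g(c) = C1 + 3*c^4/4 + sqrt(3)*c^3/3 + sqrt(2)*c^2/2 + sqrt(3)*c*log(-c) + c*(-4 - sqrt(3) + sqrt(3)*log(2))


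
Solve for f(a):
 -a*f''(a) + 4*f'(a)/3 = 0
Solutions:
 f(a) = C1 + C2*a^(7/3)


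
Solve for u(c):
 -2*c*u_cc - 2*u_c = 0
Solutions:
 u(c) = C1 + C2*log(c)


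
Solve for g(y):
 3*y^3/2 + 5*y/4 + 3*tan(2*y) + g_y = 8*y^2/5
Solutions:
 g(y) = C1 - 3*y^4/8 + 8*y^3/15 - 5*y^2/8 + 3*log(cos(2*y))/2


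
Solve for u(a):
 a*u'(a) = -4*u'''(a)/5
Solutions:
 u(a) = C1 + Integral(C2*airyai(-10^(1/3)*a/2) + C3*airybi(-10^(1/3)*a/2), a)


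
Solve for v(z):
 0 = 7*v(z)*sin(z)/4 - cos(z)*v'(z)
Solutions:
 v(z) = C1/cos(z)^(7/4)


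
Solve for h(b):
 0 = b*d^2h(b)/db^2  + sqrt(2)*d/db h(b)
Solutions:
 h(b) = C1 + C2*b^(1 - sqrt(2))


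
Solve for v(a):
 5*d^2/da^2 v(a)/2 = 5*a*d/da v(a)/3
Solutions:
 v(a) = C1 + C2*erfi(sqrt(3)*a/3)


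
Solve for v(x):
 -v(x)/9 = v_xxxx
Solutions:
 v(x) = (C1*sin(sqrt(6)*x/6) + C2*cos(sqrt(6)*x/6))*exp(-sqrt(6)*x/6) + (C3*sin(sqrt(6)*x/6) + C4*cos(sqrt(6)*x/6))*exp(sqrt(6)*x/6)


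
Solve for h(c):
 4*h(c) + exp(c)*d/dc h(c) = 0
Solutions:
 h(c) = C1*exp(4*exp(-c))


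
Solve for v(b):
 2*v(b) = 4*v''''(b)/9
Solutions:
 v(b) = C1*exp(-2^(3/4)*sqrt(3)*b/2) + C2*exp(2^(3/4)*sqrt(3)*b/2) + C3*sin(2^(3/4)*sqrt(3)*b/2) + C4*cos(2^(3/4)*sqrt(3)*b/2)


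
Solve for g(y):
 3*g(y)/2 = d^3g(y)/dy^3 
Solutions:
 g(y) = C3*exp(2^(2/3)*3^(1/3)*y/2) + (C1*sin(2^(2/3)*3^(5/6)*y/4) + C2*cos(2^(2/3)*3^(5/6)*y/4))*exp(-2^(2/3)*3^(1/3)*y/4)


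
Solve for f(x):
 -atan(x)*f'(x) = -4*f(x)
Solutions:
 f(x) = C1*exp(4*Integral(1/atan(x), x))


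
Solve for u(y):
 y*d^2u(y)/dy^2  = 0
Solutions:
 u(y) = C1 + C2*y


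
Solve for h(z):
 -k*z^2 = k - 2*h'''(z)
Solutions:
 h(z) = C1 + C2*z + C3*z^2 + k*z^5/120 + k*z^3/12


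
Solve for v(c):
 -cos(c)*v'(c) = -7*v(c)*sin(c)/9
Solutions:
 v(c) = C1/cos(c)^(7/9)


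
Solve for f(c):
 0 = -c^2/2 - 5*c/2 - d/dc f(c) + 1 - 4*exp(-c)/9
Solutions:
 f(c) = C1 - c^3/6 - 5*c^2/4 + c + 4*exp(-c)/9


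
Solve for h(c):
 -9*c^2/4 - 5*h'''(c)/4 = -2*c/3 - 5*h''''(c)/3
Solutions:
 h(c) = C1 + C2*c + C3*c^2 + C4*exp(3*c/4) - 3*c^5/100 - 8*c^4/45 - 128*c^3/135


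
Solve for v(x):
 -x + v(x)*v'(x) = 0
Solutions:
 v(x) = -sqrt(C1 + x^2)
 v(x) = sqrt(C1 + x^2)


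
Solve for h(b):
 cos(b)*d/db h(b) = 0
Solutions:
 h(b) = C1


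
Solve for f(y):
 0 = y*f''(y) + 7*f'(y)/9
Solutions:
 f(y) = C1 + C2*y^(2/9)


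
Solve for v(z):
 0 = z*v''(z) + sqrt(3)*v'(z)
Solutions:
 v(z) = C1 + C2*z^(1 - sqrt(3))


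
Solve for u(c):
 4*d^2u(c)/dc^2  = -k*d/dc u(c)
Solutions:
 u(c) = C1 + C2*exp(-c*k/4)


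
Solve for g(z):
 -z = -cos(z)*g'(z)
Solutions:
 g(z) = C1 + Integral(z/cos(z), z)


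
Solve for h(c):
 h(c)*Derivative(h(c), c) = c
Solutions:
 h(c) = -sqrt(C1 + c^2)
 h(c) = sqrt(C1 + c^2)


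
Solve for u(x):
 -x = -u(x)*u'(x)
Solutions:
 u(x) = -sqrt(C1 + x^2)
 u(x) = sqrt(C1 + x^2)


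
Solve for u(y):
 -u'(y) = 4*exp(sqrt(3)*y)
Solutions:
 u(y) = C1 - 4*sqrt(3)*exp(sqrt(3)*y)/3


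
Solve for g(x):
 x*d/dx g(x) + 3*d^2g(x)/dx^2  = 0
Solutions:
 g(x) = C1 + C2*erf(sqrt(6)*x/6)


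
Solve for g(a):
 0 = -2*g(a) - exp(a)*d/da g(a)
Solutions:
 g(a) = C1*exp(2*exp(-a))


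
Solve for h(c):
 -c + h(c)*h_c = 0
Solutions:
 h(c) = -sqrt(C1 + c^2)
 h(c) = sqrt(C1 + c^2)


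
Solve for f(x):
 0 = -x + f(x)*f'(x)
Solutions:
 f(x) = -sqrt(C1 + x^2)
 f(x) = sqrt(C1 + x^2)


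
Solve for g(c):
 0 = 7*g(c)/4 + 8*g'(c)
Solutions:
 g(c) = C1*exp(-7*c/32)


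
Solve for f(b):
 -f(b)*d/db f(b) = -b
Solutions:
 f(b) = -sqrt(C1 + b^2)
 f(b) = sqrt(C1 + b^2)


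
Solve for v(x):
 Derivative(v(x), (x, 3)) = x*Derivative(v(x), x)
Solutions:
 v(x) = C1 + Integral(C2*airyai(x) + C3*airybi(x), x)


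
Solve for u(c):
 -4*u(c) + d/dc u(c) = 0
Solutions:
 u(c) = C1*exp(4*c)


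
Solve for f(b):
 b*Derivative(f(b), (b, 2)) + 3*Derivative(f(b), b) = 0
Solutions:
 f(b) = C1 + C2/b^2


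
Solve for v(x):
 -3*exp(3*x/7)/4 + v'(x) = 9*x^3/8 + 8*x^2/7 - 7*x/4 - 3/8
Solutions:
 v(x) = C1 + 9*x^4/32 + 8*x^3/21 - 7*x^2/8 - 3*x/8 + 7*exp(3*x/7)/4


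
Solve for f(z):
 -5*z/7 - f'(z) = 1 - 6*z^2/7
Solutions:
 f(z) = C1 + 2*z^3/7 - 5*z^2/14 - z


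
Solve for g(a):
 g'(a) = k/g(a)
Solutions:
 g(a) = -sqrt(C1 + 2*a*k)
 g(a) = sqrt(C1 + 2*a*k)


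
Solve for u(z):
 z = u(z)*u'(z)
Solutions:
 u(z) = -sqrt(C1 + z^2)
 u(z) = sqrt(C1 + z^2)


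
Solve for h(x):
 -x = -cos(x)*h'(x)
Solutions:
 h(x) = C1 + Integral(x/cos(x), x)


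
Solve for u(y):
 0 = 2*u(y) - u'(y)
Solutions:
 u(y) = C1*exp(2*y)


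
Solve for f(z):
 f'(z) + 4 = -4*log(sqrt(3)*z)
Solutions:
 f(z) = C1 - 4*z*log(z) - z*log(9)


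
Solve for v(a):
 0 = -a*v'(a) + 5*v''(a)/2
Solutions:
 v(a) = C1 + C2*erfi(sqrt(5)*a/5)


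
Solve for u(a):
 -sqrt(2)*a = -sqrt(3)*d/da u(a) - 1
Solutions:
 u(a) = C1 + sqrt(6)*a^2/6 - sqrt(3)*a/3


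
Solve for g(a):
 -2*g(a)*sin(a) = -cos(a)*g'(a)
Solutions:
 g(a) = C1/cos(a)^2


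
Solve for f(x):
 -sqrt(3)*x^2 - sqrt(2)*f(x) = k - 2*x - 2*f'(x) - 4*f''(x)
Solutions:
 f(x) = C1*exp(x*(-1 + sqrt(1 + 4*sqrt(2)))/4) + C2*exp(-x*(1 + sqrt(1 + 4*sqrt(2)))/4) - sqrt(2)*k/2 - sqrt(6)*x^2/2 - 2*sqrt(3)*x + sqrt(2)*x - 4*sqrt(3) - 2*sqrt(6) + 2


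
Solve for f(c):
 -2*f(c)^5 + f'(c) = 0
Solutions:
 f(c) = -(-1/(C1 + 8*c))^(1/4)
 f(c) = (-1/(C1 + 8*c))^(1/4)
 f(c) = -I*(-1/(C1 + 8*c))^(1/4)
 f(c) = I*(-1/(C1 + 8*c))^(1/4)


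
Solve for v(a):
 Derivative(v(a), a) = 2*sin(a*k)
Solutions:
 v(a) = C1 - 2*cos(a*k)/k


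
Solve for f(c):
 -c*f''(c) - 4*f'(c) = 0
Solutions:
 f(c) = C1 + C2/c^3


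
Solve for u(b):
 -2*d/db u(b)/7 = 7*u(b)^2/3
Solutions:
 u(b) = 6/(C1 + 49*b)


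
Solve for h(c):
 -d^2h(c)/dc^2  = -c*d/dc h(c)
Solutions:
 h(c) = C1 + C2*erfi(sqrt(2)*c/2)


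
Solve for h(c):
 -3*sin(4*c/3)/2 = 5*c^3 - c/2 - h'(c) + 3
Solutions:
 h(c) = C1 + 5*c^4/4 - c^2/4 + 3*c - 9*cos(4*c/3)/8


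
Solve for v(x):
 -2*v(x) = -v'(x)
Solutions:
 v(x) = C1*exp(2*x)


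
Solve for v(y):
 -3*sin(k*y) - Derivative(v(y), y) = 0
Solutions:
 v(y) = C1 + 3*cos(k*y)/k


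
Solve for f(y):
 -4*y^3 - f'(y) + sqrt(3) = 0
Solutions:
 f(y) = C1 - y^4 + sqrt(3)*y


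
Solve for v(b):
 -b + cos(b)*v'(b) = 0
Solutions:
 v(b) = C1 + Integral(b/cos(b), b)


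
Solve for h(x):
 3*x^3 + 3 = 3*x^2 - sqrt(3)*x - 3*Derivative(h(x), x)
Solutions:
 h(x) = C1 - x^4/4 + x^3/3 - sqrt(3)*x^2/6 - x


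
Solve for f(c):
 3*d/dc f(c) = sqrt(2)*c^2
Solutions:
 f(c) = C1 + sqrt(2)*c^3/9


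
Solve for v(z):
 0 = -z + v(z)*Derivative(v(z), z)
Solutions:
 v(z) = -sqrt(C1 + z^2)
 v(z) = sqrt(C1 + z^2)


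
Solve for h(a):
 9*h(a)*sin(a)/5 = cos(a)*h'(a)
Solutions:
 h(a) = C1/cos(a)^(9/5)


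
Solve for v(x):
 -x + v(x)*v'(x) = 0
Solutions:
 v(x) = -sqrt(C1 + x^2)
 v(x) = sqrt(C1 + x^2)


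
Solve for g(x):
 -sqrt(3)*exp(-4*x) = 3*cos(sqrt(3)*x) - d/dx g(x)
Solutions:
 g(x) = C1 + sqrt(3)*sin(sqrt(3)*x) - sqrt(3)*exp(-4*x)/4


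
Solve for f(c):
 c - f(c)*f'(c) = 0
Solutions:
 f(c) = -sqrt(C1 + c^2)
 f(c) = sqrt(C1 + c^2)


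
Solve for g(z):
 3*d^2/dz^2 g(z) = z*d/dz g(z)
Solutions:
 g(z) = C1 + C2*erfi(sqrt(6)*z/6)


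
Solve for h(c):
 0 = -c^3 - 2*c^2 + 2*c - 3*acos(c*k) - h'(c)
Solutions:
 h(c) = C1 - c^4/4 - 2*c^3/3 + c^2 - 3*Piecewise((c*acos(c*k) - sqrt(-c^2*k^2 + 1)/k, Ne(k, 0)), (pi*c/2, True))


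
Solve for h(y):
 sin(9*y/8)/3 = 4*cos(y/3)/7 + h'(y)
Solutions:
 h(y) = C1 - 12*sin(y/3)/7 - 8*cos(9*y/8)/27


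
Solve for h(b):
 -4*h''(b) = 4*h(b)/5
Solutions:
 h(b) = C1*sin(sqrt(5)*b/5) + C2*cos(sqrt(5)*b/5)


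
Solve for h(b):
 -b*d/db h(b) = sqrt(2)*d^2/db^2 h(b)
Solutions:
 h(b) = C1 + C2*erf(2^(1/4)*b/2)


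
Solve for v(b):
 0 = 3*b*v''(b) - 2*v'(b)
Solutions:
 v(b) = C1 + C2*b^(5/3)


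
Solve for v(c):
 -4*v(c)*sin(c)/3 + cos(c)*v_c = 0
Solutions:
 v(c) = C1/cos(c)^(4/3)


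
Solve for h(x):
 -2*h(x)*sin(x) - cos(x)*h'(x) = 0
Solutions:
 h(x) = C1*cos(x)^2


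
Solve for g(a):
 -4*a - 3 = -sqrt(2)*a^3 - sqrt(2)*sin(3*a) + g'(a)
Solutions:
 g(a) = C1 + sqrt(2)*a^4/4 - 2*a^2 - 3*a - sqrt(2)*cos(3*a)/3


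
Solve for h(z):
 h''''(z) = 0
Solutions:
 h(z) = C1 + C2*z + C3*z^2 + C4*z^3


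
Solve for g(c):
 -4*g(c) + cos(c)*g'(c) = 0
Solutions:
 g(c) = C1*(sin(c)^2 + 2*sin(c) + 1)/(sin(c)^2 - 2*sin(c) + 1)


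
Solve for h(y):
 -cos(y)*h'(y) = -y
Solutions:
 h(y) = C1 + Integral(y/cos(y), y)


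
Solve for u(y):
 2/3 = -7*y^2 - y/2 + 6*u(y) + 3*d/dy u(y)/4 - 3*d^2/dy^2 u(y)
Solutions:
 u(y) = C1*exp(y*(1 - sqrt(129))/8) + C2*exp(y*(1 + sqrt(129))/8) + 7*y^2/6 - 5*y/24 + 751/576


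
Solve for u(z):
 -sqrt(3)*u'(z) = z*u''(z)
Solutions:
 u(z) = C1 + C2*z^(1 - sqrt(3))


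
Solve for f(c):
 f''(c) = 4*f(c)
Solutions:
 f(c) = C1*exp(-2*c) + C2*exp(2*c)


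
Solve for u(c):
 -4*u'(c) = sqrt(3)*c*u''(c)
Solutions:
 u(c) = C1 + C2*c^(1 - 4*sqrt(3)/3)


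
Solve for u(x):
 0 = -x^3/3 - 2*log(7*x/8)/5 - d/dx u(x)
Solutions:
 u(x) = C1 - x^4/12 - 2*x*log(x)/5 - 2*x*log(7)/5 + 2*x/5 + 6*x*log(2)/5


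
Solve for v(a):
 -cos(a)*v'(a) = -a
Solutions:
 v(a) = C1 + Integral(a/cos(a), a)


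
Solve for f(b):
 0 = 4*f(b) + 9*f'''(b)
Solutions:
 f(b) = C3*exp(-2^(2/3)*3^(1/3)*b/3) + (C1*sin(2^(2/3)*3^(5/6)*b/6) + C2*cos(2^(2/3)*3^(5/6)*b/6))*exp(2^(2/3)*3^(1/3)*b/6)


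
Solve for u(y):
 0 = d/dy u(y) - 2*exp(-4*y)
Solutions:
 u(y) = C1 - exp(-4*y)/2


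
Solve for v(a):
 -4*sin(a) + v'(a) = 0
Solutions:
 v(a) = C1 - 4*cos(a)


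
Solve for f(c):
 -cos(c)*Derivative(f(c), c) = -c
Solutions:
 f(c) = C1 + Integral(c/cos(c), c)


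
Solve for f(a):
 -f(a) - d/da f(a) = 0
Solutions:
 f(a) = C1*exp(-a)


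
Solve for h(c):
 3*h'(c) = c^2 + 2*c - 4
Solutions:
 h(c) = C1 + c^3/9 + c^2/3 - 4*c/3


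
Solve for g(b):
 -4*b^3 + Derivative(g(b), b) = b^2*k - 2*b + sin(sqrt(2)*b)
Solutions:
 g(b) = C1 + b^4 + b^3*k/3 - b^2 - sqrt(2)*cos(sqrt(2)*b)/2


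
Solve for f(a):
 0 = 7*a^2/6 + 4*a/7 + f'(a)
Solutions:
 f(a) = C1 - 7*a^3/18 - 2*a^2/7


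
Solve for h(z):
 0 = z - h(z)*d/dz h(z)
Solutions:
 h(z) = -sqrt(C1 + z^2)
 h(z) = sqrt(C1 + z^2)


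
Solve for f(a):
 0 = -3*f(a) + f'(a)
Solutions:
 f(a) = C1*exp(3*a)


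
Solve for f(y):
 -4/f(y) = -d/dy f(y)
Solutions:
 f(y) = -sqrt(C1 + 8*y)
 f(y) = sqrt(C1 + 8*y)


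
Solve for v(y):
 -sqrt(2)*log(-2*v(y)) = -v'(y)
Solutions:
 -sqrt(2)*Integral(1/(log(-_y) + log(2)), (_y, v(y)))/2 = C1 - y


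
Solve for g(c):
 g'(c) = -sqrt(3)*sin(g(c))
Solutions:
 g(c) = -acos((-C1 - exp(2*sqrt(3)*c))/(C1 - exp(2*sqrt(3)*c))) + 2*pi
 g(c) = acos((-C1 - exp(2*sqrt(3)*c))/(C1 - exp(2*sqrt(3)*c)))
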